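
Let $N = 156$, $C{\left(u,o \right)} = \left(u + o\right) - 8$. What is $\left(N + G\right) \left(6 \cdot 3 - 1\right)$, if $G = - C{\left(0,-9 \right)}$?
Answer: $2941$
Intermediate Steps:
$C{\left(u,o \right)} = -8 + o + u$ ($C{\left(u,o \right)} = \left(o + u\right) - 8 = -8 + o + u$)
$G = 17$ ($G = - (-8 - 9 + 0) = \left(-1\right) \left(-17\right) = 17$)
$\left(N + G\right) \left(6 \cdot 3 - 1\right) = \left(156 + 17\right) \left(6 \cdot 3 - 1\right) = 173 \left(18 - 1\right) = 173 \cdot 17 = 2941$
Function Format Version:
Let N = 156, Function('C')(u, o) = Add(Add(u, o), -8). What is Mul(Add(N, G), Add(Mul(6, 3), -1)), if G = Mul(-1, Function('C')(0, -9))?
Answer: 2941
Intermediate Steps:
Function('C')(u, o) = Add(-8, o, u) (Function('C')(u, o) = Add(Add(o, u), -8) = Add(-8, o, u))
G = 17 (G = Mul(-1, Add(-8, -9, 0)) = Mul(-1, -17) = 17)
Mul(Add(N, G), Add(Mul(6, 3), -1)) = Mul(Add(156, 17), Add(Mul(6, 3), -1)) = Mul(173, Add(18, -1)) = Mul(173, 17) = 2941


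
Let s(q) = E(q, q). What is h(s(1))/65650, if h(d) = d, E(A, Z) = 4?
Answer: 2/32825 ≈ 6.0929e-5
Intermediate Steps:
s(q) = 4
h(s(1))/65650 = 4/65650 = 4*(1/65650) = 2/32825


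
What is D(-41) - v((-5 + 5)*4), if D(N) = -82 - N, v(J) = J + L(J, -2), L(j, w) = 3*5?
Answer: -56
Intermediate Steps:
L(j, w) = 15
v(J) = 15 + J (v(J) = J + 15 = 15 + J)
D(-41) - v((-5 + 5)*4) = (-82 - 1*(-41)) - (15 + (-5 + 5)*4) = (-82 + 41) - (15 + 0*4) = -41 - (15 + 0) = -41 - 1*15 = -41 - 15 = -56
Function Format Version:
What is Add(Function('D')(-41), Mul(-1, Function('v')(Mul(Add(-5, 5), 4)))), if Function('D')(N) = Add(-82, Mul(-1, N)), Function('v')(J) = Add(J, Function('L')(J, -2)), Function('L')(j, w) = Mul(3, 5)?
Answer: -56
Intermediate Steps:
Function('L')(j, w) = 15
Function('v')(J) = Add(15, J) (Function('v')(J) = Add(J, 15) = Add(15, J))
Add(Function('D')(-41), Mul(-1, Function('v')(Mul(Add(-5, 5), 4)))) = Add(Add(-82, Mul(-1, -41)), Mul(-1, Add(15, Mul(Add(-5, 5), 4)))) = Add(Add(-82, 41), Mul(-1, Add(15, Mul(0, 4)))) = Add(-41, Mul(-1, Add(15, 0))) = Add(-41, Mul(-1, 15)) = Add(-41, -15) = -56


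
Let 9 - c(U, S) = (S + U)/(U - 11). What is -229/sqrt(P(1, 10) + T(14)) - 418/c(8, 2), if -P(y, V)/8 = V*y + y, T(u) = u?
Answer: -1254/37 + 229*I*sqrt(74)/74 ≈ -33.892 + 26.621*I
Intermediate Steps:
P(y, V) = -8*y - 8*V*y (P(y, V) = -8*(V*y + y) = -8*(y + V*y) = -8*y - 8*V*y)
c(U, S) = 9 - (S + U)/(-11 + U) (c(U, S) = 9 - (S + U)/(U - 11) = 9 - (S + U)/(-11 + U))
-229/sqrt(P(1, 10) + T(14)) - 418/c(8, 2) = -229/sqrt(-8*1*(1 + 10) + 14) - 418*(-11 + 8)/(-99 - 1*2 + 8*8) = -229/sqrt(-8*1*11 + 14) - 418*(-3/(-99 - 2 + 64)) = -229/sqrt(-88 + 14) - 418/((-1/3*(-37))) = -229*(-I*sqrt(74)/74) - 418/37/3 = -229*(-I*sqrt(74)/74) - 418*3/37 = -(-229)*I*sqrt(74)/74 - 1254/37 = 229*I*sqrt(74)/74 - 1254/37 = -1254/37 + 229*I*sqrt(74)/74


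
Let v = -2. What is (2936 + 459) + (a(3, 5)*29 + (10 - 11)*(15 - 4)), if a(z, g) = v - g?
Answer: 3181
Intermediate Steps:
a(z, g) = -2 - g
(2936 + 459) + (a(3, 5)*29 + (10 - 11)*(15 - 4)) = (2936 + 459) + ((-2 - 1*5)*29 + (10 - 11)*(15 - 4)) = 3395 + ((-2 - 5)*29 - 1*11) = 3395 + (-7*29 - 11) = 3395 + (-203 - 11) = 3395 - 214 = 3181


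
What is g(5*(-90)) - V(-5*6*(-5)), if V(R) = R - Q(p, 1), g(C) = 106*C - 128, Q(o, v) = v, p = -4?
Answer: -47977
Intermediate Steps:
g(C) = -128 + 106*C
V(R) = -1 + R (V(R) = R - 1*1 = R - 1 = -1 + R)
g(5*(-90)) - V(-5*6*(-5)) = (-128 + 106*(5*(-90))) - (-1 - 5*6*(-5)) = (-128 + 106*(-450)) - (-1 - 30*(-5)) = (-128 - 47700) - (-1 + 150) = -47828 - 1*149 = -47828 - 149 = -47977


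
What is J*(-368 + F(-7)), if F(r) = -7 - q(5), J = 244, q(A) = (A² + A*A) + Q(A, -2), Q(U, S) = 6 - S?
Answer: -105652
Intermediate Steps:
q(A) = 8 + 2*A² (q(A) = (A² + A*A) + (6 - 1*(-2)) = (A² + A²) + (6 + 2) = 2*A² + 8 = 8 + 2*A²)
F(r) = -65 (F(r) = -7 - (8 + 2*5²) = -7 - (8 + 2*25) = -7 - (8 + 50) = -7 - 1*58 = -7 - 58 = -65)
J*(-368 + F(-7)) = 244*(-368 - 65) = 244*(-433) = -105652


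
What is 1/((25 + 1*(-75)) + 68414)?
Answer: 1/68364 ≈ 1.4628e-5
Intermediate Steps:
1/((25 + 1*(-75)) + 68414) = 1/((25 - 75) + 68414) = 1/(-50 + 68414) = 1/68364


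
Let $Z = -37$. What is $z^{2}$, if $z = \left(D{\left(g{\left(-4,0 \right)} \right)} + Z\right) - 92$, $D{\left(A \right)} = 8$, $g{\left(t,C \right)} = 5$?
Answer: $14641$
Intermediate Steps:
$z = -121$ ($z = \left(8 - 37\right) - 92 = -29 - 92 = -121$)
$z^{2} = \left(-121\right)^{2} = 14641$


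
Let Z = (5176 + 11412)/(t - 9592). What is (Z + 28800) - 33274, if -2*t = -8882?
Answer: -23062162/5151 ≈ -4477.2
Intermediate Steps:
t = 4441 (t = -1/2*(-8882) = 4441)
Z = -16588/5151 (Z = (5176 + 11412)/(4441 - 9592) = 16588/(-5151) = 16588*(-1/5151) = -16588/5151 ≈ -3.2203)
(Z + 28800) - 33274 = (-16588/5151 + 28800) - 33274 = 148332212/5151 - 33274 = -23062162/5151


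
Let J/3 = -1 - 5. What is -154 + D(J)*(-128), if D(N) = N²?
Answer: -41626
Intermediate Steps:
J = -18 (J = 3*(-1 - 5) = 3*(-6) = -18)
-154 + D(J)*(-128) = -154 + (-18)²*(-128) = -154 + 324*(-128) = -154 - 41472 = -41626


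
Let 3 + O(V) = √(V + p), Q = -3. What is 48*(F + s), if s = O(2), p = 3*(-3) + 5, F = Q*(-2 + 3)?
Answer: -288 + 48*I*√2 ≈ -288.0 + 67.882*I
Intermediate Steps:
F = -3 (F = -3*(-2 + 3) = -3*1 = -3)
p = -4 (p = -9 + 5 = -4)
O(V) = -3 + √(-4 + V) (O(V) = -3 + √(V - 4) = -3 + √(-4 + V))
s = -3 + I*√2 (s = -3 + √(-4 + 2) = -3 + √(-2) = -3 + I*√2 ≈ -3.0 + 1.4142*I)
48*(F + s) = 48*(-3 + (-3 + I*√2)) = 48*(-6 + I*√2) = -288 + 48*I*√2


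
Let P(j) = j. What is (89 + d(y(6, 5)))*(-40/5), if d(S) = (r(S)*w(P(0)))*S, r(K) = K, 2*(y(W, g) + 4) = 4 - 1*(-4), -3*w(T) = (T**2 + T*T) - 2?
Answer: -712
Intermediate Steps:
w(T) = 2/3 - 2*T**2/3 (w(T) = -((T**2 + T*T) - 2)/3 = -((T**2 + T**2) - 2)/3 = -(2*T**2 - 2)/3 = -(-2 + 2*T**2)/3 = 2/3 - 2*T**2/3)
y(W, g) = 0 (y(W, g) = -4 + (4 - 1*(-4))/2 = -4 + (4 + 4)/2 = -4 + (1/2)*8 = -4 + 4 = 0)
d(S) = 2*S**2/3 (d(S) = (S*(2/3 - 2/3*0**2))*S = (S*(2/3 - 2/3*0))*S = (S*(2/3 + 0))*S = (S*(2/3))*S = (2*S/3)*S = 2*S**2/3)
(89 + d(y(6, 5)))*(-40/5) = (89 + (2/3)*0**2)*(-40/5) = (89 + (2/3)*0)*(-40*1/5) = (89 + 0)*(-8) = 89*(-8) = -712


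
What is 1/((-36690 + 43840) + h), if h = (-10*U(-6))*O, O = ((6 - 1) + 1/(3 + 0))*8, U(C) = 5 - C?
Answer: 3/7370 ≈ 0.00040706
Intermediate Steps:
O = 128/3 (O = (5 + 1/3)*8 = (5 + ⅓)*8 = (16/3)*8 = 128/3 ≈ 42.667)
h = -14080/3 (h = -10*(5 - 1*(-6))*(128/3) = -10*(5 + 6)*(128/3) = -10*11*(128/3) = -110*128/3 = -14080/3 ≈ -4693.3)
1/((-36690 + 43840) + h) = 1/((-36690 + 43840) - 14080/3) = 1/(7150 - 14080/3) = 1/(7370/3) = 3/7370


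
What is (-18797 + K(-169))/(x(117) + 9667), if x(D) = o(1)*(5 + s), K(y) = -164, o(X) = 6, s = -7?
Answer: -18961/9655 ≈ -1.9639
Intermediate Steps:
x(D) = -12 (x(D) = 6*(5 - 7) = 6*(-2) = -12)
(-18797 + K(-169))/(x(117) + 9667) = (-18797 - 164)/(-12 + 9667) = -18961/9655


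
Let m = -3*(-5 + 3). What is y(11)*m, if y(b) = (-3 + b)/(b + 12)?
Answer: 48/23 ≈ 2.0870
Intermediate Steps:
m = 6 (m = -3*(-2) = 6)
y(b) = (-3 + b)/(12 + b)
y(11)*m = ((-3 + 11)/(12 + 11))*6 = (8/23)*6 = 48/23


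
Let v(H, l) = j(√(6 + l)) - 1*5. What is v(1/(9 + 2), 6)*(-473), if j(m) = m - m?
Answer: 2365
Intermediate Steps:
j(m) = 0
v(H, l) = -5 (v(H, l) = 0 - 1*5 = 0 - 5 = -5)
v(1/(9 + 2), 6)*(-473) = -5*(-473) = 2365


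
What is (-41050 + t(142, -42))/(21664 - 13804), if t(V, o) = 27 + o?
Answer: -8213/1572 ≈ -5.2246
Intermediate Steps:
(-41050 + t(142, -42))/(21664 - 13804) = (-41050 + (27 - 42))/(21664 - 13804) = (-41050 - 15)/7860 = -41065*1/7860 = -8213/1572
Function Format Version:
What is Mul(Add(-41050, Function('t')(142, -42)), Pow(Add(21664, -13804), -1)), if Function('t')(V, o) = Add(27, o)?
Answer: Rational(-8213, 1572) ≈ -5.2246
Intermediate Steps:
Mul(Add(-41050, Function('t')(142, -42)), Pow(Add(21664, -13804), -1)) = Mul(Add(-41050, Add(27, -42)), Pow(Add(21664, -13804), -1)) = Mul(Add(-41050, -15), Pow(7860, -1)) = Mul(-41065, Rational(1, 7860)) = Rational(-8213, 1572)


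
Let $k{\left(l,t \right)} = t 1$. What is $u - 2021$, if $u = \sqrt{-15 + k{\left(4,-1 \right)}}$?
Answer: $-2021 + 4 i \approx -2021.0 + 4.0 i$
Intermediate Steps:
$k{\left(l,t \right)} = t$
$u = 4 i$ ($u = \sqrt{-15 - 1} = \sqrt{-16} = 4 i \approx 4.0 i$)
$u - 2021 = 4 i - 2021 = -2021 + 4 i$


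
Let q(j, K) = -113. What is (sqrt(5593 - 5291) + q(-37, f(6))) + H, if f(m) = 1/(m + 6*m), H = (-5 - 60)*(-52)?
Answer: 3267 + sqrt(302) ≈ 3284.4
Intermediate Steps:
H = 3380 (H = -65*(-52) = 3380)
f(m) = 1/(7*m)
(sqrt(5593 - 5291) + q(-37, f(6))) + H = (sqrt(5593 - 5291) - 113) + 3380 = (sqrt(302) - 113) + 3380 = (-113 + sqrt(302)) + 3380 = 3267 + sqrt(302)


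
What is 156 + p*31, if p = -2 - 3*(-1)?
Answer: 187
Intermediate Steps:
p = 1 (p = -2 + 3 = 1)
156 + p*31 = 156 + 1*31 = 156 + 31 = 187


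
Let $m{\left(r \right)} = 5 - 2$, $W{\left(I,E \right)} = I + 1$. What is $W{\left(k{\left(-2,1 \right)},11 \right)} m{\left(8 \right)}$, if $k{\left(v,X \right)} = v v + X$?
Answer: $18$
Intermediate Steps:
$k{\left(v,X \right)} = X + v^{2}$ ($k{\left(v,X \right)} = v^{2} + X = X + v^{2}$)
$W{\left(I,E \right)} = 1 + I$
$m{\left(r \right)} = 3$ ($m{\left(r \right)} = 5 - 2 = 3$)
$W{\left(k{\left(-2,1 \right)},11 \right)} m{\left(8 \right)} = \left(1 + \left(1 + \left(-2\right)^{2}\right)\right) 3 = \left(1 + \left(1 + 4\right)\right) 3 = \left(1 + 5\right) 3 = 6 \cdot 3 = 18$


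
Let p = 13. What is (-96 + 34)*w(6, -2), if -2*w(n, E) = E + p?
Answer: 341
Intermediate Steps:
w(n, E) = -13/2 - E/2 (w(n, E) = -(E + 13)/2 = -(13 + E)/2 = -13/2 - E/2)
(-96 + 34)*w(6, -2) = (-96 + 34)*(-13/2 - ½*(-2)) = -62*(-13/2 + 1) = -62*(-11/2) = 341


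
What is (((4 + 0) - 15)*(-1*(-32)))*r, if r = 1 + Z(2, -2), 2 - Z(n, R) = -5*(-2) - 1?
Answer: 2112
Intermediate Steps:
Z(n, R) = -7 (Z(n, R) = 2 - (-5*(-2) - 1) = 2 - (10 - 1) = 2 - 1*9 = 2 - 9 = -7)
r = -6 (r = 1 - 7 = -6)
(((4 + 0) - 15)*(-1*(-32)))*r = (((4 + 0) - 15)*(-1*(-32)))*(-6) = ((4 - 15)*32)*(-6) = -11*32*(-6) = -352*(-6) = 2112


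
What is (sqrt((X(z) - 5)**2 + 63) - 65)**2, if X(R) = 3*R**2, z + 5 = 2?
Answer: (65 - sqrt(547))**2 ≈ 1731.6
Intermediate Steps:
z = -3 (z = -5 + 2 = -3)
(sqrt((X(z) - 5)**2 + 63) - 65)**2 = (sqrt((3*(-3)**2 - 5)**2 + 63) - 65)**2 = (sqrt((3*9 - 5)**2 + 63) - 65)**2 = (sqrt((27 - 5)**2 + 63) - 65)**2 = (sqrt(22**2 + 63) - 65)**2 = (sqrt(484 + 63) - 65)**2 = (sqrt(547) - 65)**2 = (-65 + sqrt(547))**2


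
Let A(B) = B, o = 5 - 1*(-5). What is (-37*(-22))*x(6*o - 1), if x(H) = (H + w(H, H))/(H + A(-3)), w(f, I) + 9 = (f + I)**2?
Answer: 2843709/14 ≈ 2.0312e+5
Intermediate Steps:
w(f, I) = -9 + (I + f)**2 (w(f, I) = -9 + (f + I)**2 = -9 + (I + f)**2)
o = 10 (o = 5 + 5 = 10)
x(H) = (-9 + H + 4*H**2)/(-3 + H) (x(H) = (H + (-9 + (H + H)**2))/(H - 3) = (H + (-9 + (2*H)**2))/(-3 + H) = (H + (-9 + 4*H**2))/(-3 + H) = (-9 + H + 4*H**2)/(-3 + H))
(-37*(-22))*x(6*o - 1) = (-37*(-22))*((-9 + (6*10 - 1) + 4*(6*10 - 1)**2)/(-3 + (6*10 - 1))) = 814*((-9 + (60 - 1) + 4*(60 - 1)**2)/(-3 + (60 - 1))) = 814*((-9 + 59 + 4*59**2)/(-3 + 59)) = 814*((-9 + 59 + 4*3481)/56) = 814*((-9 + 59 + 13924)/56) = 814*((1/56)*13974) = 814*(6987/28) = 2843709/14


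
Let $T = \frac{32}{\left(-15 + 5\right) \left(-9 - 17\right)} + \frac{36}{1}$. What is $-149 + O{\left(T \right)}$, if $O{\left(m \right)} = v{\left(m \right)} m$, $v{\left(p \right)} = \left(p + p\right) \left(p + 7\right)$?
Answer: $\frac{30865541899}{274625} \approx 1.1239 \cdot 10^{5}$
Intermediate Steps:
$v{\left(p \right)} = 2 p \left(7 + p\right)$
$T = \frac{2348}{65}$ ($T = \frac{32}{\left(-10\right) \left(-26\right)} + 36 \cdot 1 = \frac{32}{260} + 36 = 32 \cdot \frac{1}{260} + 36 = \frac{8}{65} + 36 = \frac{2348}{65} \approx 36.123$)
$O{\left(m \right)} = 2 m^{2} \left(7 + m\right)$ ($O{\left(m \right)} = 2 m \left(7 + m\right) m = 2 m^{2} \left(7 + m\right)$)
$-149 + O{\left(T \right)} = -149 + 2 \left(\frac{2348}{65}\right)^{2} \left(7 + \frac{2348}{65}\right) = -149 + 2 \cdot \frac{5513104}{4225} \cdot \frac{2803}{65} = -149 + \frac{30906461024}{274625} = \frac{30865541899}{274625}$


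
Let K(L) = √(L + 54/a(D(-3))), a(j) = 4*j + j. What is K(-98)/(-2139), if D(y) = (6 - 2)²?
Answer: -I*√38930/42780 ≈ -0.0046121*I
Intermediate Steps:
D(y) = 16 (D(y) = 4² = 16)
a(j) = 5*j
K(L) = √(27/40 + L) (K(L) = √(L + 54/((5*16))) = √(L + 54/80) = √(L + 54*(1/80)) = √(L + 27/40) = √(27/40 + L))
K(-98)/(-2139) = (√(270 + 400*(-98))/20)/(-2139) = (√(270 - 39200)/20)*(-1/2139) = (√(-38930)/20)*(-1/2139) = ((I*√38930)/20)*(-1/2139) = (I*√38930/20)*(-1/2139) = -I*√38930/42780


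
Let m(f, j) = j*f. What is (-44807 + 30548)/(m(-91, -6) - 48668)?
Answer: 14259/48122 ≈ 0.29631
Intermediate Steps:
m(f, j) = f*j
(-44807 + 30548)/(m(-91, -6) - 48668) = (-44807 + 30548)/(-91*(-6) - 48668) = -14259/(546 - 48668) = -14259/(-48122) = -14259*(-1/48122) = 14259/48122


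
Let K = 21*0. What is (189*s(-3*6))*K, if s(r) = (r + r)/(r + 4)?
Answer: 0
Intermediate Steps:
s(r) = 2*r/(4 + r) (s(r) = (2*r)/(4 + r) = 2*r/(4 + r))
K = 0
(189*s(-3*6))*K = (189*(2*(-3*6)/(4 - 3*6)))*0 = (189*(2*(-18)/(4 - 18)))*0 = (189*(2*(-18)/(-14)))*0 = (189*(2*(-18)*(-1/14)))*0 = (189*(18/7))*0 = 486*0 = 0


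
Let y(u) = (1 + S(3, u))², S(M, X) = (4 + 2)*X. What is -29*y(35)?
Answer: -1291109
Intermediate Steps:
S(M, X) = 6*X
y(u) = (1 + 6*u)²
-29*y(35) = -29*(1 + 6*35)² = -29*(1 + 210)² = -29*211² = -29*44521 = -1291109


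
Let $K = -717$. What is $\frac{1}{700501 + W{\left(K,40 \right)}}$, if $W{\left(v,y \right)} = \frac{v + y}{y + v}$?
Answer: $\frac{1}{700502} \approx 1.4275 \cdot 10^{-6}$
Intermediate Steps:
$W{\left(v,y \right)} = 1$ ($W{\left(v,y \right)} = \frac{v + y}{v + y} = 1$)
$\frac{1}{700501 + W{\left(K,40 \right)}} = \frac{1}{700501 + 1} = \frac{1}{700502}$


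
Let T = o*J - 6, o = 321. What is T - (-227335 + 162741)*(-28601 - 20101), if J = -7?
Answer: -3145859241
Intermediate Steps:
T = -2253 (T = 321*(-7) - 6 = -2247 - 6 = -2253)
T - (-227335 + 162741)*(-28601 - 20101) = -2253 - (-227335 + 162741)*(-28601 - 20101) = -2253 - (-64594)*(-48702) = -2253 - 1*3145856988 = -2253 - 3145856988 = -3145859241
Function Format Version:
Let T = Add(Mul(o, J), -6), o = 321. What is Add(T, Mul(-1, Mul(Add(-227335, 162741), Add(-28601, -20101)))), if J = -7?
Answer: -3145859241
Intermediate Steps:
T = -2253 (T = Add(Mul(321, -7), -6) = Add(-2247, -6) = -2253)
Add(T, Mul(-1, Mul(Add(-227335, 162741), Add(-28601, -20101)))) = Add(-2253, Mul(-1, Mul(Add(-227335, 162741), Add(-28601, -20101)))) = Add(-2253, Mul(-1, Mul(-64594, -48702))) = Add(-2253, Mul(-1, 3145856988)) = Add(-2253, -3145856988) = -3145859241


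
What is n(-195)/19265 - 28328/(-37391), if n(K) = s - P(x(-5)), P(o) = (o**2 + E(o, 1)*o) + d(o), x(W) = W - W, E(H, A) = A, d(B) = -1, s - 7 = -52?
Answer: 544093716/720337615 ≈ 0.75533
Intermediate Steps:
s = -45 (s = 7 - 52 = -45)
x(W) = 0
P(o) = -1 + o + o**2 (P(o) = (o**2 + 1*o) - 1 = (o**2 + o) - 1 = (o + o**2) - 1 = -1 + o + o**2)
n(K) = -44 (n(K) = -45 - (-1 + 0 + 0**2) = -45 - (-1 + 0 + 0) = -45 - 1*(-1) = -45 + 1 = -44)
n(-195)/19265 - 28328/(-37391) = -44/19265 - 28328/(-37391) = -44*1/19265 - 28328*(-1/37391) = -44/19265 + 28328/37391 = 544093716/720337615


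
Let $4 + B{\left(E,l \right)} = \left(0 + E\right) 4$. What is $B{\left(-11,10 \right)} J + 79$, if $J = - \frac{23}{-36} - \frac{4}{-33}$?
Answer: $\frac{1403}{33} \approx 42.515$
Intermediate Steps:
$J = \frac{301}{396}$ ($J = \left(-23\right) \left(- \frac{1}{36}\right) - - \frac{4}{33} = \frac{23}{36} + \frac{4}{33} = \frac{301}{396} \approx 0.7601$)
$B{\left(E,l \right)} = -4 + 4 E$ ($B{\left(E,l \right)} = -4 + \left(0 + E\right) 4 = -4 + E 4 = -4 + 4 E$)
$B{\left(-11,10 \right)} J + 79 = \left(-4 + 4 \left(-11\right)\right) \frac{301}{396} + 79 = \left(-4 - 44\right) \frac{301}{396} + 79 = \left(-48\right) \frac{301}{396} + 79 = - \frac{1204}{33} + 79 = \frac{1403}{33}$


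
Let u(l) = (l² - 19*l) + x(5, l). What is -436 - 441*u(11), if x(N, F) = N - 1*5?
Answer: 38372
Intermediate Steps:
x(N, F) = -5 + N (x(N, F) = N - 5 = -5 + N)
u(l) = l² - 19*l (u(l) = (l² - 19*l) + (-5 + 5) = (l² - 19*l) + 0 = l² - 19*l)
-436 - 441*u(11) = -436 - 4851*(-19 + 11) = -436 - 4851*(-8) = -436 - 441*(-88) = -436 + 38808 = 38372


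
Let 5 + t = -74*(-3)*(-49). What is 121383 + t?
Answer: 110500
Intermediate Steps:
t = -10883 (t = -5 - 74*(-3)*(-49) = -5 + 222*(-49) = -5 - 10878 = -10883)
121383 + t = 121383 - 10883 = 110500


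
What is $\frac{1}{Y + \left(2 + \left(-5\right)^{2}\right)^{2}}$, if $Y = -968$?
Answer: $- \frac{1}{239} \approx -0.0041841$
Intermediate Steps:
$\frac{1}{Y + \left(2 + \left(-5\right)^{2}\right)^{2}} = \frac{1}{-968 + \left(2 + \left(-5\right)^{2}\right)^{2}} = \frac{1}{-968 + \left(2 + 25\right)^{2}} = \frac{1}{-968 + 27^{2}} = \frac{1}{-968 + 729} = \frac{1}{-239} = - \frac{1}{239}$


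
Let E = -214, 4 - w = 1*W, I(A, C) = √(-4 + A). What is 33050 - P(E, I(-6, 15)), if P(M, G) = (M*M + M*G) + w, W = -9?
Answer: -12759 + 214*I*√10 ≈ -12759.0 + 676.73*I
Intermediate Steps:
w = 13 (w = 4 - (-9) = 4 - 1*(-9) = 4 + 9 = 13)
P(M, G) = 13 + M² + G*M (P(M, G) = (M*M + M*G) + 13 = (M² + G*M) + 13 = 13 + M² + G*M)
33050 - P(E, I(-6, 15)) = 33050 - (13 + (-214)² + √(-4 - 6)*(-214)) = 33050 - (13 + 45796 + √(-10)*(-214)) = 33050 - (13 + 45796 + (I*√10)*(-214)) = 33050 - (13 + 45796 - 214*I*√10) = 33050 - (45809 - 214*I*√10) = 33050 + (-45809 + 214*I*√10) = -12759 + 214*I*√10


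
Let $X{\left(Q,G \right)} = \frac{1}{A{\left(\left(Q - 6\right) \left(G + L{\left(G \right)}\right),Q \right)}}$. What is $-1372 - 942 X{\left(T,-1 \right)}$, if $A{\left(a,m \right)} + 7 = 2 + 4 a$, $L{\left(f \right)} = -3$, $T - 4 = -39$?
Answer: $- \frac{298038}{217} \approx -1373.4$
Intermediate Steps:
$T = -35$ ($T = 4 - 39 = -35$)
$A{\left(a,m \right)} = -5 + 4 a$ ($A{\left(a,m \right)} = -7 + \left(2 + 4 a\right) = -5 + 4 a$)
$X{\left(Q,G \right)} = \frac{1}{-5 + 4 \left(-6 + Q\right) \left(-3 + G\right)}$ ($X{\left(Q,G \right)} = \frac{1}{-5 + 4 \left(Q - 6\right) \left(G - 3\right)} = \frac{1}{-5 + 4 \left(-6 + Q\right) \left(-3 + G\right)}$)
$-1372 - 942 X{\left(T,-1 \right)} = -1372 - \frac{942}{67 - -24 - -420 + 4 \left(-1\right) \left(-35\right)} = -1372 - \frac{942}{67 + 24 + 420 + 140} = -1372 - \frac{942}{651} = -1372 - \frac{314}{217} = - \frac{298038}{217}$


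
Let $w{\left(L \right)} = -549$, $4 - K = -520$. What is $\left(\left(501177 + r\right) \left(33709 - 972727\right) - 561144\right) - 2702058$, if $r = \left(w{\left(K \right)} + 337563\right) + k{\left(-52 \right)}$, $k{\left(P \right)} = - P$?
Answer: $-787128528576$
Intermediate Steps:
$K = 524$ ($K = 4 - -520 = 4 + 520 = 524$)
$r = 337066$ ($r = \left(-549 + 337563\right) - -52 = 337014 + 52 = 337066$)
$\left(\left(501177 + r\right) \left(33709 - 972727\right) - 561144\right) - 2702058 = \left(\left(501177 + 337066\right) \left(33709 - 972727\right) - 561144\right) - 2702058 = \left(838243 \left(-939018\right) - 561144\right) - 2702058 = \left(-787125265374 - 561144\right) - 2702058 = -787125826518 - 2702058 = -787128528576$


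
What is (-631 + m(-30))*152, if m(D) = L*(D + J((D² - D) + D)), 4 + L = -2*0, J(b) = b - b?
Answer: -77672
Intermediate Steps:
J(b) = 0
L = -4 (L = -4 - 2*0 = -4 + 0 = -4)
m(D) = -4*D (m(D) = -4*(D + 0) = -4*D)
(-631 + m(-30))*152 = (-631 - 4*(-30))*152 = (-631 + 120)*152 = -511*152 = -77672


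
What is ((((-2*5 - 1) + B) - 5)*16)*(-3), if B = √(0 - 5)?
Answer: 768 - 48*I*√5 ≈ 768.0 - 107.33*I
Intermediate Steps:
B = I*√5 (B = √(-5) = I*√5 ≈ 2.2361*I)
((((-2*5 - 1) + B) - 5)*16)*(-3) = ((((-2*5 - 1) + I*√5) - 5)*16)*(-3) = ((((-10 - 1) + I*√5) - 5)*16)*(-3) = (((-11 + I*√5) - 5)*16)*(-3) = ((-16 + I*√5)*16)*(-3) = (-256 + 16*I*√5)*(-3) = 768 - 48*I*√5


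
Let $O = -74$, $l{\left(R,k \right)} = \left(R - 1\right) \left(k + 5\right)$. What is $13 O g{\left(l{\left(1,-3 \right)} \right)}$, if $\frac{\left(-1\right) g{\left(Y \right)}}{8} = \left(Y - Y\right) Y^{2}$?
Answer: $0$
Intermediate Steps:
$l{\left(R,k \right)} = \left(-1 + R\right) \left(5 + k\right)$
$g{\left(Y \right)} = 0$ ($g{\left(Y \right)} = - 8 \left(Y - Y\right) Y^{2} = - 8 \cdot 0 Y^{2} = \left(-8\right) 0 = 0$)
$13 O g{\left(l{\left(1,-3 \right)} \right)} = 13 \left(-74\right) 0 = \left(-962\right) 0 = 0$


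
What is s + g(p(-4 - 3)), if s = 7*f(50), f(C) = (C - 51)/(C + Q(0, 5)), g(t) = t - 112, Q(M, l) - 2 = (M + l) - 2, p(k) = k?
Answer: -6552/55 ≈ -119.13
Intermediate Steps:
Q(M, l) = M + l (Q(M, l) = 2 + ((M + l) - 2) = 2 + (-2 + M + l) = M + l)
g(t) = -112 + t
f(C) = (-51 + C)/(5 + C) (f(C) = (C - 51)/(C + (0 + 5)) = (-51 + C)/(C + 5) = (-51 + C)/(5 + C))
s = -7/55 (s = 7*((-51 + 50)/(5 + 50)) = 7*(-1/55) = -7/55 ≈ -0.12727)
s + g(p(-4 - 3)) = -7/55 + (-112 + (-4 - 3)) = -7/55 + (-112 - 7) = -7/55 - 119 = -6552/55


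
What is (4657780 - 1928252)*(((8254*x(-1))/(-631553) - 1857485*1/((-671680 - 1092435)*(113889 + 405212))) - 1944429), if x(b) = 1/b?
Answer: -613900796523957199743334559904/115669419586597019 ≈ -5.3074e+12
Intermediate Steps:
x(b) = 1/b
(4657780 - 1928252)*(((8254*x(-1))/(-631553) - 1857485*1/((-671680 - 1092435)*(113889 + 405212))) - 1944429) = (4657780 - 1928252)*(((8254/(-1))/(-631553) - 1857485*1/((-671680 - 1092435)*(113889 + 405212))) - 1944429) = 2729528*(((8254*(-1))*(-1/631553) - 1857485/(519101*(-1764115))) - 1944429) = 2729528*((-8254*(-1/631553) - 1857485/(-915753860615)) - 1944429) = 2729528*((8254/631553 - 1857485*(-1/915753860615)) - 1944429) = 2729528*((8254/631553 + 371497/183150772123) - 1944429) = 2729528*(1511961093148083/115669419586597019 - 1944429) = 2729528*(-224910972345386161909068/115669419586597019) = -613900796523957199743334559904/115669419586597019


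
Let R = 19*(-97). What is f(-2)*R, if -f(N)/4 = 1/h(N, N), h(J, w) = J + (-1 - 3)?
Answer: -3686/3 ≈ -1228.7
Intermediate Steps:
h(J, w) = -4 + J (h(J, w) = J - 4 = -4 + J)
f(N) = -4/(-4 + N)
R = -1843
f(-2)*R = -4/(-4 - 2)*(-1843) = -4/(-6)*(-1843) = -4*(-⅙)*(-1843) = (⅔)*(-1843) = -3686/3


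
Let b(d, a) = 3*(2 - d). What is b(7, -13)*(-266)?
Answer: 3990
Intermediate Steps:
b(d, a) = 6 - 3*d
b(7, -13)*(-266) = (6 - 3*7)*(-266) = (6 - 21)*(-266) = -15*(-266) = 3990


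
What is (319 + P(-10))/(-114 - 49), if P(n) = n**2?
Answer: -419/163 ≈ -2.5706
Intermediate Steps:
(319 + P(-10))/(-114 - 49) = (319 + (-10)**2)/(-114 - 49) = (319 + 100)/(-163) = 419*(-1/163) = -419/163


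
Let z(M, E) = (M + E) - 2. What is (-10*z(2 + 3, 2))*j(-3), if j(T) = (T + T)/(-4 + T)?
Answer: -300/7 ≈ -42.857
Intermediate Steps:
j(T) = 2*T/(-4 + T) (j(T) = (2*T)/(-4 + T) = 2*T/(-4 + T))
z(M, E) = -2 + E + M (z(M, E) = (E + M) - 2 = -2 + E + M)
(-10*z(2 + 3, 2))*j(-3) = (-10*(-2 + 2 + (2 + 3)))*(2*(-3)/(-4 - 3)) = (-10*(-2 + 2 + 5))*(2*(-3)/(-7)) = (-10*5)*(2*(-3)*(-⅐)) = -50*6/7 = -300/7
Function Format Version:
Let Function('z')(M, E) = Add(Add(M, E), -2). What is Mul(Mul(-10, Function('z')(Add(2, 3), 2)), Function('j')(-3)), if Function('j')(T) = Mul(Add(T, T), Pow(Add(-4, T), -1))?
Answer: Rational(-300, 7) ≈ -42.857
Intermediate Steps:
Function('j')(T) = Mul(2, T, Pow(Add(-4, T), -1)) (Function('j')(T) = Mul(Mul(2, T), Pow(Add(-4, T), -1)) = Mul(2, T, Pow(Add(-4, T), -1)))
Function('z')(M, E) = Add(-2, E, M) (Function('z')(M, E) = Add(Add(E, M), -2) = Add(-2, E, M))
Mul(Mul(-10, Function('z')(Add(2, 3), 2)), Function('j')(-3)) = Mul(Mul(-10, Add(-2, 2, Add(2, 3))), Mul(2, -3, Pow(Add(-4, -3), -1))) = Mul(Mul(-10, Add(-2, 2, 5)), Mul(2, -3, Pow(-7, -1))) = Mul(Mul(-10, 5), Mul(2, -3, Rational(-1, 7))) = Mul(-50, Rational(6, 7)) = Rational(-300, 7)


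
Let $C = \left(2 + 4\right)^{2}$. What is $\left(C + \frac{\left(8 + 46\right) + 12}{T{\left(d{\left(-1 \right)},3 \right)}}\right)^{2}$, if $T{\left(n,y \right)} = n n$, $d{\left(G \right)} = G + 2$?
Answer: $10404$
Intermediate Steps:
$d{\left(G \right)} = 2 + G$
$T{\left(n,y \right)} = n^{2}$
$C = 36$ ($C = 6^{2} = 36$)
$\left(C + \frac{\left(8 + 46\right) + 12}{T{\left(d{\left(-1 \right)},3 \right)}}\right)^{2} = \left(36 + \frac{\left(8 + 46\right) + 12}{\left(2 - 1\right)^{2}}\right)^{2} = \left(36 + \frac{54 + 12}{1^{2}}\right)^{2} = \left(36 + \frac{66}{1}\right)^{2} = \left(36 + 66 \cdot 1\right)^{2} = \left(36 + 66\right)^{2} = 102^{2} = 10404$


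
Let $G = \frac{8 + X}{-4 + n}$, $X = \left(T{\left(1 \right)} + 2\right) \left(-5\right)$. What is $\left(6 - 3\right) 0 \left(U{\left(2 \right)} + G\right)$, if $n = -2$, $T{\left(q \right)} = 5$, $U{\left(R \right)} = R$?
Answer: $0$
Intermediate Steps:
$X = -35$ ($X = \left(5 + 2\right) \left(-5\right) = 7 \left(-5\right) = -35$)
$G = \frac{9}{2}$ ($G = \frac{8 - 35}{-4 - 2} = - \frac{27}{-6} = \left(-27\right) \left(- \frac{1}{6}\right) = \frac{9}{2} \approx 4.5$)
$\left(6 - 3\right) 0 \left(U{\left(2 \right)} + G\right) = \left(6 - 3\right) 0 \left(2 + \frac{9}{2}\right) = 3 \cdot 0 \cdot \frac{13}{2} = 0 \cdot \frac{13}{2} = 0$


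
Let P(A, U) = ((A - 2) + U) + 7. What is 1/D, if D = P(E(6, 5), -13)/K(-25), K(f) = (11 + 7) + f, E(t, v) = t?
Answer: 7/2 ≈ 3.5000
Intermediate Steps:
P(A, U) = 5 + A + U (P(A, U) = ((-2 + A) + U) + 7 = (-2 + A + U) + 7 = 5 + A + U)
K(f) = 18 + f
D = 2/7 (D = (5 + 6 - 13)/(18 - 25) = -2/(-7) = -2*(-⅐) = 2/7 ≈ 0.28571)
1/D = 1/(2/7) = 7/2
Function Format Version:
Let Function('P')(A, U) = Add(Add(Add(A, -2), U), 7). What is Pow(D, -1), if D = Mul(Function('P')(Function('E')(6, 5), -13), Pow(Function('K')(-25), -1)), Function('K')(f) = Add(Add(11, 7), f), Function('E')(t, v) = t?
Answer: Rational(7, 2) ≈ 3.5000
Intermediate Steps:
Function('P')(A, U) = Add(5, A, U) (Function('P')(A, U) = Add(Add(Add(-2, A), U), 7) = Add(Add(-2, A, U), 7) = Add(5, A, U))
Function('K')(f) = Add(18, f)
D = Rational(2, 7) (D = Mul(Add(5, 6, -13), Pow(Add(18, -25), -1)) = Mul(-2, Pow(-7, -1)) = Mul(-2, Rational(-1, 7)) = Rational(2, 7) ≈ 0.28571)
Pow(D, -1) = Pow(Rational(2, 7), -1) = Rational(7, 2)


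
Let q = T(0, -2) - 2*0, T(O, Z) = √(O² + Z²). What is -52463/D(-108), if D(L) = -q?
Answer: 52463/2 ≈ 26232.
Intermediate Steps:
q = 2 (q = √(0² + (-2)²) - 2*0 = √(0 + 4) + 0 = √4 + 0 = 2 + 0 = 2)
D(L) = -2 (D(L) = -1*2 = -2)
-52463/D(-108) = -52463/(-2) = -52463*(-½) = 52463/2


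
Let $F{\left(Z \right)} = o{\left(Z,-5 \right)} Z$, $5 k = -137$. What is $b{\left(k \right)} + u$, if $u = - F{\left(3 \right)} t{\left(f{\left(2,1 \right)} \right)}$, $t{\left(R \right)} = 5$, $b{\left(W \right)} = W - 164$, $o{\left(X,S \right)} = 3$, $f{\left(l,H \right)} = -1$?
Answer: $- \frac{1182}{5} \approx -236.4$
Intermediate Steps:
$k = - \frac{137}{5}$ ($k = \frac{1}{5} \left(-137\right) = - \frac{137}{5} \approx -27.4$)
$b{\left(W \right)} = -164 + W$
$F{\left(Z \right)} = 3 Z$
$u = -45$ ($u = - 3 \cdot 3 \cdot 5 = \left(-1\right) 9 \cdot 5 = \left(-9\right) 5 = -45$)
$b{\left(k \right)} + u = \left(-164 - \frac{137}{5}\right) - 45 = - \frac{957}{5} - 45 = - \frac{1182}{5}$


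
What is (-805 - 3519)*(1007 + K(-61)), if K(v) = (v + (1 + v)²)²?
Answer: -54160383072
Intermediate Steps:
(-805 - 3519)*(1007 + K(-61)) = (-805 - 3519)*(1007 + (-61 + (1 - 61)²)²) = -4324*(1007 + (-61 + (-60)²)²) = -4324*(1007 + (-61 + 3600)²) = -4324*(1007 + 3539²) = -4324*(1007 + 12524521) = -4324*12525528 = -54160383072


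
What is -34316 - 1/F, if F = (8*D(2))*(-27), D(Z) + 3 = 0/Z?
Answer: -22236769/648 ≈ -34316.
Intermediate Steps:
D(Z) = -3 (D(Z) = -3 + 0/Z = -3 + 0 = -3)
F = 648 (F = (8*(-3))*(-27) = -24*(-27) = 648)
-34316 - 1/F = -34316 - 1/648 = -22236769/648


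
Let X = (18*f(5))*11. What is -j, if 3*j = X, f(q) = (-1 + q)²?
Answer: -1056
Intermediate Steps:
X = 3168 (X = (18*(-1 + 5)²)*11 = (18*4²)*11 = (18*16)*11 = 288*11 = 3168)
j = 1056 (j = (⅓)*3168 = 1056)
-j = -1*1056 = -1056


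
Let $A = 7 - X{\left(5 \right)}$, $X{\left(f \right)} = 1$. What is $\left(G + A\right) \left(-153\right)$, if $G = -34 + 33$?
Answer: $-765$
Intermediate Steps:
$G = -1$
$A = 6$ ($A = 7 - 1 = 6$)
$\left(G + A\right) \left(-153\right) = \left(-1 + 6\right) \left(-153\right) = 5 \left(-153\right) = -765$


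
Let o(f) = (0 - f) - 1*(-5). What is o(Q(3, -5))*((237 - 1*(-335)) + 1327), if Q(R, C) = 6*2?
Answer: -13293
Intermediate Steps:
Q(R, C) = 12
o(f) = 5 - f (o(f) = -f + 5 = 5 - f)
o(Q(3, -5))*((237 - 1*(-335)) + 1327) = (5 - 1*12)*((237 - 1*(-335)) + 1327) = (5 - 12)*((237 + 335) + 1327) = -7*(572 + 1327) = -7*1899 = -13293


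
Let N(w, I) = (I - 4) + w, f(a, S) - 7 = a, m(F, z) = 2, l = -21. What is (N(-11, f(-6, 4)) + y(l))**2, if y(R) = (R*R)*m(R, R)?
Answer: 753424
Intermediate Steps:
y(R) = 2*R**2 (y(R) = (R*R)*2 = R**2*2 = 2*R**2)
f(a, S) = 7 + a
N(w, I) = -4 + I + w (N(w, I) = (-4 + I) + w = -4 + I + w)
(N(-11, f(-6, 4)) + y(l))**2 = ((-4 + (7 - 6) - 11) + 2*(-21)**2)**2 = ((-4 + 1 - 11) + 2*441)**2 = (-14 + 882)**2 = 868**2 = 753424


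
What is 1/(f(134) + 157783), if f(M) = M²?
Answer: 1/175739 ≈ 5.6903e-6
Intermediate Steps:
1/(f(134) + 157783) = 1/(134² + 157783) = 1/(17956 + 157783) = 1/175739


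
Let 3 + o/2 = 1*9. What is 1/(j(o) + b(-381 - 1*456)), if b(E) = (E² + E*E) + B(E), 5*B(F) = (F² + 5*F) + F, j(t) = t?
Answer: 5/7701297 ≈ 6.4924e-7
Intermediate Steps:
o = 12 (o = -6 + 2*(1*9) = -6 + 2*9 = -6 + 18 = 12)
B(F) = F²/5 + 6*F/5 (B(F) = ((F² + 5*F) + F)/5 = (F² + 6*F)/5 = F²/5 + 6*F/5)
b(E) = 2*E² + E*(6 + E)/5 (b(E) = (E² + E*E) + E*(6 + E)/5 = (E² + E²) + E*(6 + E)/5 = 2*E² + E*(6 + E)/5)
1/(j(o) + b(-381 - 1*456)) = 1/(12 + (-381 - 1*456)*(6 + 11*(-381 - 1*456))/5) = 1/(12 + (-381 - 456)*(6 + 11*(-381 - 456))/5) = 1/(12 + (⅕)*(-837)*(6 + 11*(-837))) = 1/(12 + (⅕)*(-837)*(6 - 9207)) = 1/(12 + (⅕)*(-837)*(-9201)) = 1/(12 + 7701237/5) = 1/(7701297/5) = 5/7701297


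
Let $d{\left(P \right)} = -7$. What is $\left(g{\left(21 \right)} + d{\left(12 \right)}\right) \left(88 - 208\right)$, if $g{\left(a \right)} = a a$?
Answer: $-52080$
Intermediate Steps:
$g{\left(a \right)} = a^{2}$
$\left(g{\left(21 \right)} + d{\left(12 \right)}\right) \left(88 - 208\right) = \left(21^{2} - 7\right) \left(88 - 208\right) = \left(441 - 7\right) \left(-120\right) = 434 \left(-120\right) = -52080$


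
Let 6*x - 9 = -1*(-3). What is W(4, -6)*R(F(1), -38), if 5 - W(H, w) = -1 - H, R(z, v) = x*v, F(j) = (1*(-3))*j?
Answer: -760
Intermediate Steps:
F(j) = -3*j
x = 2 (x = 3/2 + (-1*(-3))/6 = 3/2 + (1/6)*3 = 3/2 + 1/2 = 2)
R(z, v) = 2*v
W(H, w) = 6 + H (W(H, w) = 5 - (-1 - H) = 5 + (1 + H) = 6 + H)
W(4, -6)*R(F(1), -38) = (6 + 4)*(2*(-38)) = 10*(-76) = -760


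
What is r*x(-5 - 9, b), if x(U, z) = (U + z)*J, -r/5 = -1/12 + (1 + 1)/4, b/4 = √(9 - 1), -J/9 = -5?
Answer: 2625/2 - 750*√2 ≈ 251.84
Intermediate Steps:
J = 45 (J = -9*(-5) = 45)
b = 8*√2 (b = 4*√(9 - 1) = 4*√8 = 4*(2*√2) = 8*√2 ≈ 11.314)
r = -25/12 (r = -5*(-1/12 + (1 + 1)/4) = -5*(-1*1/12 + 2*(¼)) = -5*(-1/12 + ½) = -5*5/12 = -25/12 ≈ -2.0833)
x(U, z) = 45*U + 45*z (x(U, z) = (U + z)*45 = 45*U + 45*z)
r*x(-5 - 9, b) = -25*(45*(-5 - 9) + 45*(8*√2))/12 = -25*(45*(-14) + 360*√2)/12 = -25*(-630 + 360*√2)/12 = 2625/2 - 750*√2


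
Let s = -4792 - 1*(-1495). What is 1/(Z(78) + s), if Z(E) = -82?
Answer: -1/3379 ≈ -0.00029595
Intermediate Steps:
s = -3297 (s = -4792 + 1495 = -3297)
1/(Z(78) + s) = 1/(-82 - 3297) = 1/(-3379) = -1/3379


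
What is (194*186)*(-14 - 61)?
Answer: -2706300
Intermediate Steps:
(194*186)*(-14 - 61) = 36084*(-75) = -2706300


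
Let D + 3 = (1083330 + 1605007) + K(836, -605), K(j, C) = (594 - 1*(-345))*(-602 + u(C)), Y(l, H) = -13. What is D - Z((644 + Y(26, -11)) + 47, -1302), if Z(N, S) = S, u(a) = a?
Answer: 1556263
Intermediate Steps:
K(j, C) = -565278 + 939*C (K(j, C) = (594 - 1*(-345))*(-602 + C) = (594 + 345)*(-602 + C) = 939*(-602 + C) = -565278 + 939*C)
D = 1554961 (D = -3 + ((1083330 + 1605007) + (-565278 + 939*(-605))) = -3 + (2688337 + (-565278 - 568095)) = -3 + (2688337 - 1133373) = -3 + 1554964 = 1554961)
D - Z((644 + Y(26, -11)) + 47, -1302) = 1554961 - 1*(-1302) = 1554961 + 1302 = 1556263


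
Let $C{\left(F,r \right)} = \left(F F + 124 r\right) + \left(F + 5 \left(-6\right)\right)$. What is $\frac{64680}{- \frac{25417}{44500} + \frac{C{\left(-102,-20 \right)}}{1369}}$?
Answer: $\frac{1313445980000}{103982709} \approx 12631.0$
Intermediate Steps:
$C{\left(F,r \right)} = -30 + F + F^{2} + 124 r$ ($C{\left(F,r \right)} = \left(F^{2} + 124 r\right) + \left(F - 30\right) = \left(F^{2} + 124 r\right) + \left(-30 + F\right) = -30 + F + F^{2} + 124 r$)
$\frac{64680}{- \frac{25417}{44500} + \frac{C{\left(-102,-20 \right)}}{1369}} = \frac{64680}{- \frac{25417}{44500} + \frac{-30 - 102 + \left(-102\right)^{2} + 124 \left(-20\right)}{1369}} = \frac{64680}{\left(-25417\right) \frac{1}{44500} + \left(-30 - 102 + 10404 - 2480\right) \frac{1}{1369}} = \frac{64680}{- \frac{25417}{44500} + 7792 \cdot \frac{1}{1369}} = \frac{64680}{- \frac{25417}{44500} + \frac{7792}{1369}} = \frac{64680}{\frac{311948127}{60920500}} = 64680 \cdot \frac{60920500}{311948127} = \frac{1313445980000}{103982709}$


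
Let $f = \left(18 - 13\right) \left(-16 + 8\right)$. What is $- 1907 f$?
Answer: $76280$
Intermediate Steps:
$f = -40$ ($f = 5 \left(-8\right) = -40$)
$- 1907 f = \left(-1907\right) \left(-40\right) = 76280$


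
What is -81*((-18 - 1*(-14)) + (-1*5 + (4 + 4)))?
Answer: 81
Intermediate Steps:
-81*((-18 - 1*(-14)) + (-1*5 + (4 + 4))) = -81*((-18 + 14) + (-5 + 8)) = -81*(-4 + 3) = -81*(-1) = 81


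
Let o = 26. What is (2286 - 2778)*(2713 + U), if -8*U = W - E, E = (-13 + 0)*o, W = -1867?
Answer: -2857659/2 ≈ -1.4288e+6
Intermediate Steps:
E = -338 (E = (-13 + 0)*26 = -13*26 = -338)
U = 1529/8 (U = -(-1867 - 1*(-338))/8 = -(-1867 + 338)/8 = -1/8*(-1529) = 1529/8 ≈ 191.13)
(2286 - 2778)*(2713 + U) = (2286 - 2778)*(2713 + 1529/8) = -492*23233/8 = -2857659/2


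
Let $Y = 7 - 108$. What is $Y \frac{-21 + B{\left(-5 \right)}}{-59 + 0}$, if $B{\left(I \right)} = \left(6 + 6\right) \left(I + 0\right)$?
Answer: $- \frac{8181}{59} \approx -138.66$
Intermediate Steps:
$B{\left(I \right)} = 12 I$
$Y = -101$ ($Y = 7 - 108 = -101$)
$Y \frac{-21 + B{\left(-5 \right)}}{-59 + 0} = - 101 \frac{-21 + 12 \left(-5\right)}{-59 + 0} = - 101 \frac{-21 - 60}{-59} = - 101 \left(\left(-81\right) \left(- \frac{1}{59}\right)\right) = \left(-101\right) \frac{81}{59} = - \frac{8181}{59}$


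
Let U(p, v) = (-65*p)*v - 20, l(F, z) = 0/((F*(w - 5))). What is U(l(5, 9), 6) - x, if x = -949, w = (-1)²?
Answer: 929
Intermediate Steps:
w = 1
l(F, z) = 0 (l(F, z) = 0/((F*(1 - 5))) = 0/((F*(-4))) = 0/((-4*F)) = 0*(-1/(4*F)) = 0)
U(p, v) = -20 - 65*p*v (U(p, v) = -65*p*v - 20 = -20 - 65*p*v)
U(l(5, 9), 6) - x = (-20 - 65*0*6) - 1*(-949) = (-20 + 0) + 949 = -20 + 949 = 929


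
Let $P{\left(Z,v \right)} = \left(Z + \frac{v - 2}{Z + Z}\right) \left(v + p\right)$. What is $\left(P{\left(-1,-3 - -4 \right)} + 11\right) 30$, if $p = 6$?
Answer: $225$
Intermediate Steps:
$P{\left(Z,v \right)} = \left(6 + v\right) \left(Z + \frac{-2 + v}{2 Z}\right)$ ($P{\left(Z,v \right)} = \left(Z + \frac{v - 2}{Z + Z}\right) \left(v + 6\right) = \left(Z + \frac{-2 + v}{2 Z}\right) \left(6 + v\right) = \left(6 + v\right) \left(Z + \frac{-2 + v}{2 Z}\right)$)
$\left(P{\left(-1,-3 - -4 \right)} + 11\right) 30 = \left(\frac{-12 + \left(-3 - -4\right)^{2} + 4 \left(-3 - -4\right) + 2 \left(-1\right)^{2} \left(6 - -1\right)}{2 \left(-1\right)} + 11\right) 30 = \left(\frac{1}{2} \left(-1\right) \left(-12 + \left(-3 + 4\right)^{2} + 4 \left(-3 + 4\right) + 2 \cdot 1 \left(6 + \left(-3 + 4\right)\right)\right) + 11\right) 30 = \left(\frac{1}{2} \left(-1\right) \left(-12 + 1^{2} + 4 \cdot 1 + 2 \cdot 1 \left(6 + 1\right)\right) + 11\right) 30 = \left(\frac{1}{2} \left(-1\right) \left(-12 + 1 + 4 + 2 \cdot 1 \cdot 7\right) + 11\right) 30 = \left(\frac{1}{2} \left(-1\right) \left(-12 + 1 + 4 + 14\right) + 11\right) 30 = \left(\frac{1}{2} \left(-1\right) 7 + 11\right) 30 = \left(- \frac{7}{2} + 11\right) 30 = \frac{15}{2} \cdot 30 = 225$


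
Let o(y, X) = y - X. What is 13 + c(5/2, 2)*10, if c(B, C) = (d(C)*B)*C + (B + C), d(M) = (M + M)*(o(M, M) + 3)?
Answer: 658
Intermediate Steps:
d(M) = 6*M (d(M) = (M + M)*((M - M) + 3) = (2*M)*(0 + 3) = (2*M)*3 = 6*M)
c(B, C) = B + C + 6*B*C**2 (c(B, C) = ((6*C)*B)*C + (B + C) = (6*B*C)*C + (B + C) = 6*B*C**2 + (B + C) = B + C + 6*B*C**2)
13 + c(5/2, 2)*10 = 13 + (5/2 + 2 + 6*(5/2)*2**2)*10 = 13 + (5*(1/2) + 2 + 6*(5*(1/2))*4)*10 = 13 + (5/2 + 2 + 6*(5/2)*4)*10 = 13 + (5/2 + 2 + 60)*10 = 13 + (129/2)*10 = 13 + 645 = 658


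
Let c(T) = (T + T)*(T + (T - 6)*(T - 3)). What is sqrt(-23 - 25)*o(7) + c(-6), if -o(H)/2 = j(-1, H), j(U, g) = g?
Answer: -1224 - 56*I*sqrt(3) ≈ -1224.0 - 96.995*I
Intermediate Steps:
c(T) = 2*T*(T + (-6 + T)*(-3 + T)) (c(T) = (2*T)*(T + (-6 + T)*(-3 + T)) = 2*T*(T + (-6 + T)*(-3 + T)))
o(H) = -2*H
sqrt(-23 - 25)*o(7) + c(-6) = sqrt(-23 - 25)*(-2*7) + 2*(-6)*(18 + (-6)**2 - 8*(-6)) = sqrt(-48)*(-14) + 2*(-6)*(18 + 36 + 48) = (4*I*sqrt(3))*(-14) + 2*(-6)*102 = -56*I*sqrt(3) - 1224 = -1224 - 56*I*sqrt(3)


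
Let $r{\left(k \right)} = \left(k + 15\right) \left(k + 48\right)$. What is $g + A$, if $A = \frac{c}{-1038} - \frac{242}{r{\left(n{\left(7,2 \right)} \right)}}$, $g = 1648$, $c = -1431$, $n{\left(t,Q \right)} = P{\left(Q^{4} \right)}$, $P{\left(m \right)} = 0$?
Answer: $\frac{102702367}{62280} \approx 1649.0$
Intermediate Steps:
$n{\left(t,Q \right)} = 0$
$r{\left(k \right)} = \left(15 + k\right) \left(48 + k\right)$
$A = \frac{64927}{62280}$ ($A = - \frac{1431}{-1038} - \frac{242}{720 + 0^{2} + 63 \cdot 0} = \left(-1431\right) \left(- \frac{1}{1038}\right) - \frac{242}{720 + 0 + 0} = \frac{477}{346} - \frac{242}{720} = \frac{477}{346} - \frac{121}{360} = \frac{64927}{62280} \approx 1.0425$)
$g + A = 1648 + \frac{64927}{62280} = \frac{102702367}{62280}$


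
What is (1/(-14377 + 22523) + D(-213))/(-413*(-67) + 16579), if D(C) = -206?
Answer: -67123/14418420 ≈ -0.0046554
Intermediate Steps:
(1/(-14377 + 22523) + D(-213))/(-413*(-67) + 16579) = (1/(-14377 + 22523) - 206)/(-413*(-67) + 16579) = (1/8146 - 206)/(27671 + 16579) = (1/8146 - 206)/44250 = -1678075/8146*1/44250 = -67123/14418420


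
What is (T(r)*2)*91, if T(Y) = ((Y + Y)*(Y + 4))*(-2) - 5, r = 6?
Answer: -44590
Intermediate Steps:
T(Y) = -5 - 4*Y*(4 + Y) (T(Y) = ((2*Y)*(4 + Y))*(-2) - 5 = (2*Y*(4 + Y))*(-2) - 5 = -4*Y*(4 + Y) - 5 = -5 - 4*Y*(4 + Y))
(T(r)*2)*91 = ((-5 - 16*6 - 4*6**2)*2)*91 = ((-5 - 96 - 4*36)*2)*91 = ((-5 - 96 - 144)*2)*91 = -245*2*91 = -490*91 = -44590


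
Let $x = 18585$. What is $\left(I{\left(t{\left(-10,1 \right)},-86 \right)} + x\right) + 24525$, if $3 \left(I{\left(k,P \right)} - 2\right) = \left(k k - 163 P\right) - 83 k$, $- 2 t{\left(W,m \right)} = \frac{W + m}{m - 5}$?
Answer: $\frac{9180713}{192} \approx 47816.0$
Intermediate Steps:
$t{\left(W,m \right)} = - \frac{W + m}{2 \left(-5 + m\right)}$ ($t{\left(W,m \right)} = - \frac{\left(W + m\right) \frac{1}{m - 5}}{2} = - \frac{\left(W + m\right) \frac{1}{-5 + m}}{2} = - \frac{\frac{1}{-5 + m} \left(W + m\right)}{2} = - \frac{W + m}{2 \left(-5 + m\right)}$)
$I{\left(k,P \right)} = 2 - \frac{163 P}{3} - \frac{83 k}{3} + \frac{k^{2}}{3}$ ($I{\left(k,P \right)} = 2 + \frac{\left(k k - 163 P\right) - 83 k}{3} = 2 + \frac{\left(k^{2} - 163 P\right) - 83 k}{3} = 2 + \frac{k^{2} - 163 P - 83 k}{3} = 2 - \left(- \frac{k^{2}}{3} + \frac{83 k}{3} + \frac{163 P}{3}\right) = 2 - \frac{163 P}{3} - \frac{83 k}{3} + \frac{k^{2}}{3}$)
$\left(I{\left(t{\left(-10,1 \right)},-86 \right)} + x\right) + 24525 = \left(\left(2 - - \frac{14018}{3} - \frac{83 \frac{\left(-1\right) \left(-10\right) - 1}{2 \left(-5 + 1\right)}}{3} + \frac{\left(\frac{\left(-1\right) \left(-10\right) - 1}{2 \left(-5 + 1\right)}\right)^{2}}{3}\right) + 18585\right) + 24525 = \left(\left(2 + \frac{14018}{3} - \frac{83 \frac{10 - 1}{2 \left(-4\right)}}{3} + \frac{\left(\frac{10 - 1}{2 \left(-4\right)}\right)^{2}}{3}\right) + 18585\right) + 24525 = \left(\left(2 + \frac{14018}{3} - \frac{83 \cdot \frac{1}{2} \left(- \frac{1}{4}\right) 9}{3} + \frac{\left(\frac{1}{2} \left(- \frac{1}{4}\right) 9\right)^{2}}{3}\right) + 18585\right) + 24525 = \left(\left(2 + \frac{14018}{3} - - \frac{249}{8} + \frac{\left(- \frac{9}{8}\right)^{2}}{3}\right) + 18585\right) + 24525 = \left(\left(2 + \frac{14018}{3} + \frac{249}{8} + \frac{1}{3} \cdot \frac{81}{64}\right) + 18585\right) + 24525 = \left(\left(2 + \frac{14018}{3} + \frac{249}{8} + \frac{27}{64}\right) + 18585\right) + 24525 = \left(\frac{903593}{192} + 18585\right) + 24525 = \frac{4471913}{192} + 24525 = \frac{9180713}{192}$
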